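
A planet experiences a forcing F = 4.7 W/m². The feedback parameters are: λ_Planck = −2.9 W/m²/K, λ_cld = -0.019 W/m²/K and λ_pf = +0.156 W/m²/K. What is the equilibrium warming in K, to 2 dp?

1.70 K

Net feedback parameter λ = (−2.9) + (-0.019) + (+0.156) = -2.763 W/m²/K.
ΔT = −F/λ = −4.7/(-2.763) = 1.70 K.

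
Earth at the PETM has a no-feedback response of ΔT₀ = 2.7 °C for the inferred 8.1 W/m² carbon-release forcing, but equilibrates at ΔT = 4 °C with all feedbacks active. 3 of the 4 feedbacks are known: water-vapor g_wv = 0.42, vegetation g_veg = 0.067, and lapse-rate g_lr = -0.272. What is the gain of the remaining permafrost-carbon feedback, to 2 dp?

Amplification A = ΔT/ΔT₀ = 4/2.7 = 1.481.
Total gain g = 1 − 1/A = 1 − 1/1.481 = 0.3248.
Known gains sum to 0.42 + 0.067 − 0.272 = 0.215.
g_pf = 0.3248 − 0.215 = 0.11.

0.11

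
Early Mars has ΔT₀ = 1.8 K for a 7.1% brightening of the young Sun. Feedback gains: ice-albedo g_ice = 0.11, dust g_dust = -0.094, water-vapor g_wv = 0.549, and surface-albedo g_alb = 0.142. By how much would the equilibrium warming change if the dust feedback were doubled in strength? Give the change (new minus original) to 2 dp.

Original: g = 0.707, ΔT = 1.8/(1−0.707) = 6.1433 K.
With doubled dust: g' = 0.613, ΔT' = 1.8/(1−0.613) = 4.6512 K.
Change = 4.6512 − 6.1433 = -1.49 K.

-1.49 K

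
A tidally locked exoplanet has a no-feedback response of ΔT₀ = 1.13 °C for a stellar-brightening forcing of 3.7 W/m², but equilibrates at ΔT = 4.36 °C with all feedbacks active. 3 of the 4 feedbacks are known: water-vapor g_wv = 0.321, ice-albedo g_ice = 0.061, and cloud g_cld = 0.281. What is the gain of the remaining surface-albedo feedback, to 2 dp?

Amplification A = ΔT/ΔT₀ = 4.36/1.13 = 3.858.
Total gain g = 1 − 1/A = 1 − 1/3.858 = 0.7408.
Known gains sum to 0.321 + 0.061 + 0.281 = 0.663.
g_alb = 0.7408 − 0.663 = 0.08.

0.08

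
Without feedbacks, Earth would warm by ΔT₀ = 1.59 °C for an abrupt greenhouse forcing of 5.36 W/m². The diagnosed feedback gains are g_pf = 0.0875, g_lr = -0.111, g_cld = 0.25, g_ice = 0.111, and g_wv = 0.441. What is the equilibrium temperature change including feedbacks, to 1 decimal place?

Total gain g = 0.0875 − 0.111 + 0.25 + 0.111 + 0.441 = 0.7785.
Amplification A = 1/(1 − 0.7785) = 4.515.
ΔT = 1.59 × 4.515 = 7.2 °C.

7.2 °C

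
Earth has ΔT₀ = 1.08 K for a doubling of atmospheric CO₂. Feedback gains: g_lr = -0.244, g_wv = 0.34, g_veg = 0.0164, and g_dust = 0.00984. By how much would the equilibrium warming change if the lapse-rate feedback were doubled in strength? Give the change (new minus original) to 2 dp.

Original: g = 0.12224, ΔT = 1.08/(1−0.12224) = 1.2304 K.
With doubled lapse-rate: g' = -0.12176, ΔT' = 1.08/(1+0.12176) = 0.9628 K.
Change = 0.9628 − 1.2304 = -0.27 K.

-0.27 K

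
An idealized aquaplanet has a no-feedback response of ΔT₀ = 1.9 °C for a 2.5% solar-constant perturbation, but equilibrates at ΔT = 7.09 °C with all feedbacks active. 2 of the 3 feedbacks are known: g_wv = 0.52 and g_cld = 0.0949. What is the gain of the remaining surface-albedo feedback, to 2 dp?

0.12

Amplification A = ΔT/ΔT₀ = 7.09/1.9 = 3.732.
Total gain g = 1 − 1/A = 1 − 1/3.732 = 0.732.
Known gains sum to 0.52 + 0.0949 = 0.6149.
g_alb = 0.732 − 0.6149 = 0.12.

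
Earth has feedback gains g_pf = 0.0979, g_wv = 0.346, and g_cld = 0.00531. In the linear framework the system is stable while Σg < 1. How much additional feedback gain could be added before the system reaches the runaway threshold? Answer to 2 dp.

Current total gain = 0.0979 + 0.346 + 0.00531 = 0.44921.
Margin to runaway = 1 − 0.44921 = 0.55.

0.55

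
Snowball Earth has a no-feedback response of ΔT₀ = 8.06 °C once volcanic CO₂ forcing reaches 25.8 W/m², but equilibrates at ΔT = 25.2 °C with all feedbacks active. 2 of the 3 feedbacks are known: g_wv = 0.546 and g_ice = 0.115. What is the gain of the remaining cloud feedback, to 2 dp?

Amplification A = ΔT/ΔT₀ = 25.2/8.06 = 3.127.
Total gain g = 1 − 1/A = 1 − 1/3.127 = 0.6802.
Known gains sum to 0.546 + 0.115 = 0.661.
g_cld = 0.6802 − 0.661 = 0.02.

0.02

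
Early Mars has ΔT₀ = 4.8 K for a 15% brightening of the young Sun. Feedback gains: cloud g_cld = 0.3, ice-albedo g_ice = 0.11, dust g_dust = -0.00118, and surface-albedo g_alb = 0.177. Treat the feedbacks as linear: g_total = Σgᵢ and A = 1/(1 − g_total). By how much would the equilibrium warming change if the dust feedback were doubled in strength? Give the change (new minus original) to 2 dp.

Original: g = 0.58582, ΔT = 4.8/(1−0.58582) = 11.5892 K.
With doubled dust: g' = 0.58464, ΔT' = 4.8/(1−0.58464) = 11.5562 K.
Change = 11.5562 − 11.5892 = -0.03 K.

-0.03 K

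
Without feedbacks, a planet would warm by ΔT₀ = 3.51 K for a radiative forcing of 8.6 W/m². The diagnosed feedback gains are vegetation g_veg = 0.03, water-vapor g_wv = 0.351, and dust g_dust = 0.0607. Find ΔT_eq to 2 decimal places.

Total gain g = 0.03 + 0.351 + 0.0607 = 0.4417.
Amplification A = 1/(1 − 0.4417) = 1.791.
ΔT = 3.51 × 1.791 = 6.29 K.

6.29 K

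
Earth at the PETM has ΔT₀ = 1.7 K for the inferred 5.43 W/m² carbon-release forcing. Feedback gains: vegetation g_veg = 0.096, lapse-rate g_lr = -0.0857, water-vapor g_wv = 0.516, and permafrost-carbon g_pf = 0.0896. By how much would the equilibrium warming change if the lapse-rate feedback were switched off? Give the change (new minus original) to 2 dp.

1.27 K

Original: g = 0.6159, ΔT = 1.7/(1−0.6159) = 4.4259 K.
Without lapse-rate: g' = 0.7016, ΔT' = 1.7/(1−0.7016) = 5.6971 K.
Change = 5.6971 − 4.4259 = 1.27 K.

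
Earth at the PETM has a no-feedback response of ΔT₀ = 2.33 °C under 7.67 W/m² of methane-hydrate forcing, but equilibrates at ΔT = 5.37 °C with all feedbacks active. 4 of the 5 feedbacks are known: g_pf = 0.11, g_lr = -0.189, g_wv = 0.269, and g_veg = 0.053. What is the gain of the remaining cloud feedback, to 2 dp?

0.32

Amplification A = ΔT/ΔT₀ = 5.37/2.33 = 2.305.
Total gain g = 1 − 1/A = 1 − 1/2.305 = 0.5662.
Known gains sum to 0.11 − 0.189 + 0.269 + 0.053 = 0.243.
g_cld = 0.5662 − 0.243 = 0.32.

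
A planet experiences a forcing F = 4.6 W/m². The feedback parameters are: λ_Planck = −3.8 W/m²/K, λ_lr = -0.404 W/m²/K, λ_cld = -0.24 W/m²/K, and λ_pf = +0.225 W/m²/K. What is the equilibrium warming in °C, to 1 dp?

1.1 °C

Net feedback parameter λ = (−3.8) + (-0.404) + (-0.24) + (+0.225) = -4.219 W/m²/K.
ΔT = −F/λ = −4.6/(-4.219) = 1.1 °C.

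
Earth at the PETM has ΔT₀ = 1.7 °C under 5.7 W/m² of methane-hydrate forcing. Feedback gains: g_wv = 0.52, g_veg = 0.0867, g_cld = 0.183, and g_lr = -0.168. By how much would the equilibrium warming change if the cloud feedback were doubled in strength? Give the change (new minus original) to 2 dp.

4.21 °C

Original: g = 0.6217, ΔT = 1.7/(1−0.6217) = 4.4938 °C.
With doubled cloud: g' = 0.8047, ΔT' = 1.7/(1−0.8047) = 8.7046 °C.
Change = 8.7046 − 4.4938 = 4.21 °C.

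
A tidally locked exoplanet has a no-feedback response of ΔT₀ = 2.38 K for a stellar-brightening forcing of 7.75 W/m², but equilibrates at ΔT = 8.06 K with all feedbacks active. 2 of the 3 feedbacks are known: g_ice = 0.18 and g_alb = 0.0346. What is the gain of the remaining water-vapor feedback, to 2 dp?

0.49

Amplification A = ΔT/ΔT₀ = 8.06/2.38 = 3.387.
Total gain g = 1 − 1/A = 1 − 1/3.387 = 0.7048.
Known gains sum to 0.18 + 0.0346 = 0.2146.
g_wv = 0.7048 − 0.2146 = 0.49.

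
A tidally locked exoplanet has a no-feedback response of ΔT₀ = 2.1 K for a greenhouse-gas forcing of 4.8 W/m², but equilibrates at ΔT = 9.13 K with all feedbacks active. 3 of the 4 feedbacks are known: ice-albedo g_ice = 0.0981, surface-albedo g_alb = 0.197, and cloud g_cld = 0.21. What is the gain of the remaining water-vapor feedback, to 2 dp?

Amplification A = ΔT/ΔT₀ = 9.13/2.1 = 4.348.
Total gain g = 1 − 1/A = 1 − 1/4.348 = 0.77.
Known gains sum to 0.0981 + 0.197 + 0.21 = 0.5051.
g_wv = 0.77 − 0.5051 = 0.26.

0.26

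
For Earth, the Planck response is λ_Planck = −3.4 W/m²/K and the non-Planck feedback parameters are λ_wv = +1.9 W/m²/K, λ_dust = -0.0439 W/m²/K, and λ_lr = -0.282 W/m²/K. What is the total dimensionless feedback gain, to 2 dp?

0.46

Convert to gains: g_wv = 1.9/3.4 = 0.5588; g_dust = -0.0439/3.4 = -0.01291; g_lr = -0.282/3.4 = -0.08294.
Total gain g = 0.46295.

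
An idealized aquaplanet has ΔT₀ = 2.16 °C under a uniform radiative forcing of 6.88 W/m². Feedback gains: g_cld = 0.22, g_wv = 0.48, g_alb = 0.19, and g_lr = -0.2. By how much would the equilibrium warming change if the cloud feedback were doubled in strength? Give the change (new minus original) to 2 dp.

17.03 °C

Original: g = 0.69, ΔT = 2.16/(1−0.69) = 6.9677 °C.
With doubled cloud: g' = 0.91, ΔT' = 2.16/(1−0.91) = 24.0000 °C.
Change = 24.0000 − 6.9677 = 17.03 °C.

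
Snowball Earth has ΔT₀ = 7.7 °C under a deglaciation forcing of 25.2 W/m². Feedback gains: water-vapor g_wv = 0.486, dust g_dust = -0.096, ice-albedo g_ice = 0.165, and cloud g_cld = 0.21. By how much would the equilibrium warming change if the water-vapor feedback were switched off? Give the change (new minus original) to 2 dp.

-22.09 °C

Original: g = 0.765, ΔT = 7.7/(1−0.765) = 32.7660 °C.
Without water-vapor: g' = 0.279, ΔT' = 7.7/(1−0.279) = 10.6796 °C.
Change = 10.6796 − 32.7660 = -22.09 °C.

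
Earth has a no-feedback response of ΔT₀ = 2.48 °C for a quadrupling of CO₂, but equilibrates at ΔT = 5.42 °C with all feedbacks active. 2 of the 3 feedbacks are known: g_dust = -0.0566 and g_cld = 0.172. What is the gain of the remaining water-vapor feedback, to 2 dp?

0.43

Amplification A = ΔT/ΔT₀ = 5.42/2.48 = 2.185.
Total gain g = 1 − 1/A = 1 − 1/2.185 = 0.5423.
Known gains sum to -0.0566 + 0.172 = 0.1154.
g_wv = 0.5423 − 0.1154 = 0.43.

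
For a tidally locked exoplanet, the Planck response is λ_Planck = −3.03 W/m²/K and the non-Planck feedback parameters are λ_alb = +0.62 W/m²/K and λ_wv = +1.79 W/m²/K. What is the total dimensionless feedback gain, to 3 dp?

Convert to gains: g_alb = 0.62/3.03 = 0.2046; g_wv = 1.79/3.03 = 0.5908.
Total gain g = 0.7954.

0.795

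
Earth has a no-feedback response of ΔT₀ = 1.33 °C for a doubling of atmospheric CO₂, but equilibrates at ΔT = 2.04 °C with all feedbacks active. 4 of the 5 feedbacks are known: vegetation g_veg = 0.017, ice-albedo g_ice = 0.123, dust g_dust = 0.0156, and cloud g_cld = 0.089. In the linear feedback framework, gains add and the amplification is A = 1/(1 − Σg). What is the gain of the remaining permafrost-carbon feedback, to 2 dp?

Amplification A = ΔT/ΔT₀ = 2.04/1.33 = 1.534.
Total gain g = 1 − 1/A = 1 − 1/1.534 = 0.3481.
Known gains sum to 0.017 + 0.123 + 0.0156 + 0.089 = 0.2446.
g_pf = 0.3481 − 0.2446 = 0.10.

0.10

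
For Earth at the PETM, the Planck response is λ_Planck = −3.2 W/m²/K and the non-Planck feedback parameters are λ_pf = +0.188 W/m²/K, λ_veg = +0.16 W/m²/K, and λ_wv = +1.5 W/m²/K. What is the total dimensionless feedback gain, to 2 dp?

0.58

Convert to gains: g_pf = 0.188/3.2 = 0.05875; g_veg = 0.16/3.2 = 0.05; g_wv = 1.5/3.2 = 0.4688.
Total gain g = 0.57755.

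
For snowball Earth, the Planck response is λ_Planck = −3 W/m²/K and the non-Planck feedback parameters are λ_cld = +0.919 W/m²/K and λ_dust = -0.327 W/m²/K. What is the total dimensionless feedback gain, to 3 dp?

Convert to gains: g_cld = 0.919/3 = 0.3063; g_dust = -0.327/3 = -0.109.
Total gain g = 0.1973.

0.197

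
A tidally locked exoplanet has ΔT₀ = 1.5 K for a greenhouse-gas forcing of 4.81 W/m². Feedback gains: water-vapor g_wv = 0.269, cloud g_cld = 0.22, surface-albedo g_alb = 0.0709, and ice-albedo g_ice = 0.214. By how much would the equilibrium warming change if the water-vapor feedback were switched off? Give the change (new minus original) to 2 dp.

-3.60 K

Original: g = 0.7739, ΔT = 1.5/(1−0.7739) = 6.6342 K.
Without water-vapor: g' = 0.5049, ΔT' = 1.5/(1−0.5049) = 3.0297 K.
Change = 3.0297 − 6.6342 = -3.60 K.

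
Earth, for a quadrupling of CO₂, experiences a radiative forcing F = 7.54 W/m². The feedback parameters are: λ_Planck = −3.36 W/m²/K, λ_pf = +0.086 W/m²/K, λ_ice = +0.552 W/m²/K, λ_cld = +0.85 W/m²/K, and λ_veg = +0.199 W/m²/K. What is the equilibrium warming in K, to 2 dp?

Net feedback parameter λ = (−3.36) + (+0.086) + (+0.552) + (+0.85) + (+0.199) = -1.673 W/m²/K.
ΔT = −F/λ = −7.54/(-1.673) = 4.51 K.

4.51 K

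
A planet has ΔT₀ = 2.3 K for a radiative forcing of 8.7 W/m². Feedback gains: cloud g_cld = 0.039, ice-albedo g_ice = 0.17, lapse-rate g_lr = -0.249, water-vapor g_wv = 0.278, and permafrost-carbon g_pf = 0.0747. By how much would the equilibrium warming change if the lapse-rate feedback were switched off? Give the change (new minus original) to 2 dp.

Original: g = 0.3127, ΔT = 2.3/(1−0.3127) = 3.3464 K.
Without lapse-rate: g' = 0.5617, ΔT' = 2.3/(1−0.5617) = 5.2475 K.
Change = 5.2475 − 3.3464 = 1.90 K.

1.90 K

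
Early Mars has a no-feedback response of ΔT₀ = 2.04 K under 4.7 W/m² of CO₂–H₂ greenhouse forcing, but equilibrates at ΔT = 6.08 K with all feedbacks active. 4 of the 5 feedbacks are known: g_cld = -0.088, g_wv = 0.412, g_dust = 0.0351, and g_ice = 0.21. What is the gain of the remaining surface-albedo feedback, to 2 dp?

Amplification A = ΔT/ΔT₀ = 6.08/2.04 = 2.98.
Total gain g = 1 − 1/A = 1 − 1/2.98 = 0.6644.
Known gains sum to -0.088 + 0.412 + 0.0351 + 0.21 = 0.5691.
g_alb = 0.6644 − 0.5691 = 0.10.

0.10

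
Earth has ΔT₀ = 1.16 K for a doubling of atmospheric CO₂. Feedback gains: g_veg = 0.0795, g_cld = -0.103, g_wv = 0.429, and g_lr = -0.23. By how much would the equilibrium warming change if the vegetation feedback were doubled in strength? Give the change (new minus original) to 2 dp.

Original: g = 0.1755, ΔT = 1.16/(1−0.1755) = 1.4069 K.
With doubled vegetation: g' = 0.255, ΔT' = 1.16/(1−0.255) = 1.5570 K.
Change = 1.5570 − 1.4069 = 0.15 K.

0.15 K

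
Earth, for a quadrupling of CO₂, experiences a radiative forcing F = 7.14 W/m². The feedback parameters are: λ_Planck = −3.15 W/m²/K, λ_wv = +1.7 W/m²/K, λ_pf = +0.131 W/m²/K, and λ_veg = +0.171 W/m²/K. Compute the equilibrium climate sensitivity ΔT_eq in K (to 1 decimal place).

Net feedback parameter λ = (−3.15) + (+1.7) + (+0.131) + (+0.171) = -1.148 W/m²/K.
ΔT = −F/λ = −7.14/(-1.148) = 6.2 K.

6.2 K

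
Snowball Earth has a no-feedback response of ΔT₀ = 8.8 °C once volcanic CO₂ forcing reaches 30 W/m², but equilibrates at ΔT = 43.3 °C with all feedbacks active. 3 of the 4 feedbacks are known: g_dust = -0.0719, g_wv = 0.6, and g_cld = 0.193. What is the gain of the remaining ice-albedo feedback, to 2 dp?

0.08

Amplification A = ΔT/ΔT₀ = 43.3/8.8 = 4.92.
Total gain g = 1 − 1/A = 1 − 1/4.92 = 0.7967.
Known gains sum to -0.0719 + 0.6 + 0.193 = 0.7211.
g_ice = 0.7967 − 0.7211 = 0.08.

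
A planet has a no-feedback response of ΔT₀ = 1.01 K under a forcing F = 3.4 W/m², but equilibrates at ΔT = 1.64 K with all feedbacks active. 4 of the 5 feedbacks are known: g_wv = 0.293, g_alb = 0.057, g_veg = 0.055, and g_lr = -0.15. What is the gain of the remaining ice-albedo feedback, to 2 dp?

Amplification A = ΔT/ΔT₀ = 1.64/1.01 = 1.624.
Total gain g = 1 − 1/A = 1 − 1/1.624 = 0.3842.
Known gains sum to 0.293 + 0.057 + 0.055 − 0.15 = 0.255.
g_ice = 0.3842 − 0.255 = 0.13.

0.13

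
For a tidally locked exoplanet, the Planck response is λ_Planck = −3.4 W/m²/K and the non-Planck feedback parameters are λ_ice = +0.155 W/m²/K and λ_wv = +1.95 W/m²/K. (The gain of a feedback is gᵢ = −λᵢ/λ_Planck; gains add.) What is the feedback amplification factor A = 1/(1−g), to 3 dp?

Convert to gains: g_ice = 0.155/3.4 = 0.04559; g_wv = 1.95/3.4 = 0.5735.
Total gain g = 0.61909.
A = 1/(1 − 0.61909) = 2.625.

2.625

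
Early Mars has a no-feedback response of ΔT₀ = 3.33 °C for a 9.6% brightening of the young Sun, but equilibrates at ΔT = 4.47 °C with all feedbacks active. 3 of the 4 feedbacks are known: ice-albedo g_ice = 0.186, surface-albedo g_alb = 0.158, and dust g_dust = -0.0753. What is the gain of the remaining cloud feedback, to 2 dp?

-0.01

Amplification A = ΔT/ΔT₀ = 4.47/3.33 = 1.342.
Total gain g = 1 − 1/A = 1 − 1/1.342 = 0.2548.
Known gains sum to 0.186 + 0.158 − 0.0753 = 0.2687.
g_cld = 0.2548 − 0.2687 = -0.01.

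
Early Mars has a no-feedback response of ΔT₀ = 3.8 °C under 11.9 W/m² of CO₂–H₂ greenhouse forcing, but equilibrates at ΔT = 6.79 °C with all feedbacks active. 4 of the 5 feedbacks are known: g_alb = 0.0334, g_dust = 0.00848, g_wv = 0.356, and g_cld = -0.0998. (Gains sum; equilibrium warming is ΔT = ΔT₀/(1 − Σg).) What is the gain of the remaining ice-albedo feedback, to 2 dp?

Amplification A = ΔT/ΔT₀ = 6.79/3.8 = 1.787.
Total gain g = 1 − 1/A = 1 − 1/1.787 = 0.4404.
Known gains sum to 0.0334 + 0.00848 + 0.356 − 0.0998 = 0.29808.
g_ice = 0.4404 − 0.29808 = 0.14.

0.14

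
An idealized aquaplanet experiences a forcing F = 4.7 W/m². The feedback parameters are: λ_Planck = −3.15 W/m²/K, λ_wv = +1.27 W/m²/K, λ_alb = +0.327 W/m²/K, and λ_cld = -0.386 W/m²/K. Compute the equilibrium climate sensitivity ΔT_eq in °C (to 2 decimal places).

2.42 °C

Net feedback parameter λ = (−3.15) + (+1.27) + (+0.327) + (-0.386) = -1.939 W/m²/K.
ΔT = −F/λ = −4.7/(-1.939) = 2.42 °C.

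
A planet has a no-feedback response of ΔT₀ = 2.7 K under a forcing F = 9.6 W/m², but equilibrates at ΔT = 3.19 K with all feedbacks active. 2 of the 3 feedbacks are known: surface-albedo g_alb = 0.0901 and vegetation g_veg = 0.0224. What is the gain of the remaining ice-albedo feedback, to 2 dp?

Amplification A = ΔT/ΔT₀ = 3.19/2.7 = 1.181.
Total gain g = 1 − 1/A = 1 − 1/1.181 = 0.1533.
Known gains sum to 0.0901 + 0.0224 = 0.1125.
g_ice = 0.1533 − 0.1125 = 0.04.

0.04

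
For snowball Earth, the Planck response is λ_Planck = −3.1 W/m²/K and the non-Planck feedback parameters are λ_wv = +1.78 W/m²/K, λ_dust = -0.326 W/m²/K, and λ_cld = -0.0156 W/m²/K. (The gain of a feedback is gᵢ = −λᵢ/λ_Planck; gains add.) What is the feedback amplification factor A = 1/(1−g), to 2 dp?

Convert to gains: g_wv = 1.78/3.1 = 0.5742; g_dust = -0.326/3.1 = -0.1052; g_cld = -0.0156/3.1 = -0.005032.
Total gain g = 0.463968.
A = 1/(1 − 0.463968) = 1.87.

1.87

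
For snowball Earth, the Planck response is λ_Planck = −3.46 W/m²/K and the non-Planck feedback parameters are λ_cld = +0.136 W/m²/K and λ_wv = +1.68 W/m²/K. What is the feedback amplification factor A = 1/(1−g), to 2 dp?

Convert to gains: g_cld = 0.136/3.46 = 0.03931; g_wv = 1.68/3.46 = 0.4855.
Total gain g = 0.52481.
A = 1/(1 − 0.52481) = 2.10.

2.10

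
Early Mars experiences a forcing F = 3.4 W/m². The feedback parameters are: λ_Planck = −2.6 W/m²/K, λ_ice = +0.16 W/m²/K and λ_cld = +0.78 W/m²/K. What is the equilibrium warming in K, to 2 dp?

2.05 K

Net feedback parameter λ = (−2.6) + (+0.16) + (+0.78) = -1.66 W/m²/K.
ΔT = −F/λ = −3.4/(-1.66) = 2.05 K.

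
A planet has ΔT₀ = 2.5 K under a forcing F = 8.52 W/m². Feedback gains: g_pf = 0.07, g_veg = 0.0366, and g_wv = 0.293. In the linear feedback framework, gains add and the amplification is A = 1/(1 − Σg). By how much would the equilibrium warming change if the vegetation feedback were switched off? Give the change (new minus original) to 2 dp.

-0.24 K

Original: g = 0.3996, ΔT = 2.5/(1−0.3996) = 4.1639 K.
Without vegetation: g' = 0.363, ΔT' = 2.5/(1−0.363) = 3.9246 K.
Change = 3.9246 − 4.1639 = -0.24 K.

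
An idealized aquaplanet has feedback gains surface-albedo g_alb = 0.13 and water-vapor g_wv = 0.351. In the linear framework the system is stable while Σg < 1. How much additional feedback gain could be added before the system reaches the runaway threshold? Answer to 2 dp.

Current total gain = 0.13 + 0.351 = 0.481.
Margin to runaway = 1 − 0.481 = 0.52.

0.52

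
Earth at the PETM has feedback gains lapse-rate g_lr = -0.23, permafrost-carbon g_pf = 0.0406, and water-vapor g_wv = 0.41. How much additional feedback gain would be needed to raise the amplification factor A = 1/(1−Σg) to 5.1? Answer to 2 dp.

Current total gain = 0.2206.
Target gain for A = 5.1: g* = 1 − 1/5.1 = 0.8039.
Additional gain needed = 0.8039 − 0.2206 = 0.58.

0.58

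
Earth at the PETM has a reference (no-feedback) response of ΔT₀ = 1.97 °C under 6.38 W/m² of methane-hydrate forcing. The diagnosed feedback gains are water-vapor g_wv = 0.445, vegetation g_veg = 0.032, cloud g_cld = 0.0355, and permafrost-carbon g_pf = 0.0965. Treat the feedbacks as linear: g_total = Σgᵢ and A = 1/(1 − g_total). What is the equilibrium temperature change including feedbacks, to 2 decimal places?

5.04 °C

Total gain g = 0.445 + 0.032 + 0.0355 + 0.0965 = 0.609.
Amplification A = 1/(1 − 0.609) = 2.558.
ΔT = 1.97 × 2.558 = 5.04 °C.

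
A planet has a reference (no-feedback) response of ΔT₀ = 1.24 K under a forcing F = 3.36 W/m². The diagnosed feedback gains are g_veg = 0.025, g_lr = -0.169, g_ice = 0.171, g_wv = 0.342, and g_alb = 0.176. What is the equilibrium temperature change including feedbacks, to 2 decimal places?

Total gain g = 0.025 − 0.169 + 0.171 + 0.342 + 0.176 = 0.545.
Amplification A = 1/(1 − 0.545) = 2.198.
ΔT = 1.24 × 2.198 = 2.73 K.

2.73 K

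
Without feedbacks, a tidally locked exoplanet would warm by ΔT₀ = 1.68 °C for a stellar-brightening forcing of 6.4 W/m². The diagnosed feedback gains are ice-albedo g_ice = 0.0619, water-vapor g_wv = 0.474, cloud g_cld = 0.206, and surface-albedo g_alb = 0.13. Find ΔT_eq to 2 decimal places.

Total gain g = 0.0619 + 0.474 + 0.206 + 0.13 = 0.8719.
Amplification A = 1/(1 − 0.8719) = 7.806.
ΔT = 1.68 × 7.806 = 13.11 °C.

13.11 °C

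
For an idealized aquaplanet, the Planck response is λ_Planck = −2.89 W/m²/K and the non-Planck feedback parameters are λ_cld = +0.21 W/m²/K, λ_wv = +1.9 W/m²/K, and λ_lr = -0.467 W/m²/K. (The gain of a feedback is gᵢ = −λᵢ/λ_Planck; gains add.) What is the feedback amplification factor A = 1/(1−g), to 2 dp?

Convert to gains: g_cld = 0.21/2.89 = 0.07266; g_wv = 1.9/2.89 = 0.6574; g_lr = -0.467/2.89 = -0.1616.
Total gain g = 0.56846.
A = 1/(1 − 0.56846) = 2.32.

2.32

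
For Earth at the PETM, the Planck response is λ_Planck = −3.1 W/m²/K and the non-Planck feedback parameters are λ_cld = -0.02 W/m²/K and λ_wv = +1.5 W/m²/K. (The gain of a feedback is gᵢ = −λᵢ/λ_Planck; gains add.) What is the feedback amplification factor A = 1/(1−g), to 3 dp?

1.914

Convert to gains: g_cld = -0.02/3.1 = -0.006452; g_wv = 1.5/3.1 = 0.4839.
Total gain g = 0.477448.
A = 1/(1 − 0.477448) = 1.914.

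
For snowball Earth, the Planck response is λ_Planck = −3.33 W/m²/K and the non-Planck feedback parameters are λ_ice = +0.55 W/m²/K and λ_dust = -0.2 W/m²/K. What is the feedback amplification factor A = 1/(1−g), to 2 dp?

Convert to gains: g_ice = 0.55/3.33 = 0.1652; g_dust = -0.2/3.33 = -0.06006.
Total gain g = 0.10514.
A = 1/(1 − 0.10514) = 1.12.

1.12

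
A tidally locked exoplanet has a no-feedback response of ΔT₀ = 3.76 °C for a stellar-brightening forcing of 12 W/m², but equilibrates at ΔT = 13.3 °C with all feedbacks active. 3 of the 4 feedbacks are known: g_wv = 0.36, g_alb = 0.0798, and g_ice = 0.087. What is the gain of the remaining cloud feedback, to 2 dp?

0.19

Amplification A = ΔT/ΔT₀ = 13.3/3.76 = 3.537.
Total gain g = 1 − 1/A = 1 − 1/3.537 = 0.7173.
Known gains sum to 0.36 + 0.0798 + 0.087 = 0.5268.
g_cld = 0.7173 − 0.5268 = 0.19.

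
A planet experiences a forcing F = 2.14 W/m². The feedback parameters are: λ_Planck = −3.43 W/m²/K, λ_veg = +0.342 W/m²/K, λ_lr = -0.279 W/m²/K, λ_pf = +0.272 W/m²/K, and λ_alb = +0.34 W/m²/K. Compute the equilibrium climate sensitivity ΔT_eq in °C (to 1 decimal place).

Net feedback parameter λ = (−3.43) + (+0.342) + (-0.279) + (+0.272) + (+0.34) = -2.755 W/m²/K.
ΔT = −F/λ = −2.14/(-2.755) = 0.8 °C.

0.8 °C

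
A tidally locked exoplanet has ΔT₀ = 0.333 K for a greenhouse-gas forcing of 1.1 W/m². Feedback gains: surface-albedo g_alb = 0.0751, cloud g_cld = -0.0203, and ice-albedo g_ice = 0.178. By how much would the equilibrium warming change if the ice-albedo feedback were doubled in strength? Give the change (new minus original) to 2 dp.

0.13 K

Original: g = 0.2328, ΔT = 0.333/(1−0.2328) = 0.4340 K.
With doubled ice-albedo: g' = 0.4108, ΔT' = 0.333/(1−0.4108) = 0.5652 K.
Change = 0.5652 − 0.4340 = 0.13 K.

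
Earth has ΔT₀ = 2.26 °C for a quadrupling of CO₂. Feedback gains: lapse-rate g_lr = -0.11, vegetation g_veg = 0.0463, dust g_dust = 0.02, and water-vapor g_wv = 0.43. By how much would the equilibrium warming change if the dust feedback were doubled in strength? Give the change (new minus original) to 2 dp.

Original: g = 0.3863, ΔT = 2.26/(1−0.3863) = 3.6826 °C.
With doubled dust: g' = 0.4063, ΔT' = 2.26/(1−0.4063) = 3.8066 °C.
Change = 3.8066 − 3.6826 = 0.12 °C.

0.12 °C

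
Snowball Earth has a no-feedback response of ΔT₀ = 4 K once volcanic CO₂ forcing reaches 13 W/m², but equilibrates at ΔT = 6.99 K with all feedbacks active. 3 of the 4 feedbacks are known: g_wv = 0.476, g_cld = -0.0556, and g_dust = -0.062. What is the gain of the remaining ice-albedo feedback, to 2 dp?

Amplification A = ΔT/ΔT₀ = 6.99/4 = 1.748.
Total gain g = 1 − 1/A = 1 − 1/1.748 = 0.4279.
Known gains sum to 0.476 − 0.0556 − 0.062 = 0.3584.
g_ice = 0.4279 − 0.3584 = 0.07.

0.07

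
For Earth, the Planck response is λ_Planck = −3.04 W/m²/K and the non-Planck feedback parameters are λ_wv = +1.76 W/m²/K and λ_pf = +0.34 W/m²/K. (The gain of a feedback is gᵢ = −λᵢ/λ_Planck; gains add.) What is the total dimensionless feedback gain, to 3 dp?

0.691

Convert to gains: g_wv = 1.76/3.04 = 0.5789; g_pf = 0.34/3.04 = 0.1118.
Total gain g = 0.6907.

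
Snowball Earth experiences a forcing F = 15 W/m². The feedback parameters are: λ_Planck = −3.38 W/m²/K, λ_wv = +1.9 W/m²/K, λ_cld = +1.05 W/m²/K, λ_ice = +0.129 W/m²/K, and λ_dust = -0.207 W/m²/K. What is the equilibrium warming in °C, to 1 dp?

29.5 °C

Net feedback parameter λ = (−3.38) + (+1.9) + (+1.05) + (+0.129) + (-0.207) = -0.508 W/m²/K.
ΔT = −F/λ = −15/(-0.508) = 29.5 °C.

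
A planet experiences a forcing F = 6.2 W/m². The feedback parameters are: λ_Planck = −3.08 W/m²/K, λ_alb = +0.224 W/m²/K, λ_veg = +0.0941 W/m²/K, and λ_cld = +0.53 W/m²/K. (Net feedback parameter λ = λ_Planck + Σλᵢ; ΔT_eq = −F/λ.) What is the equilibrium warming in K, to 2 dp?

Net feedback parameter λ = (−3.08) + (+0.224) + (+0.0941) + (+0.53) = -2.2319 W/m²/K.
ΔT = −F/λ = −6.2/(-2.2319) = 2.78 K.

2.78 K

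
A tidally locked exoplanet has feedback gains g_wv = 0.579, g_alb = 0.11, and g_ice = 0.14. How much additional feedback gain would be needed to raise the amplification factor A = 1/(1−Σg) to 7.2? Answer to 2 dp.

0.03

Current total gain = 0.829.
Target gain for A = 7.2: g* = 1 − 1/7.2 = 0.8611.
Additional gain needed = 0.8611 − 0.829 = 0.03.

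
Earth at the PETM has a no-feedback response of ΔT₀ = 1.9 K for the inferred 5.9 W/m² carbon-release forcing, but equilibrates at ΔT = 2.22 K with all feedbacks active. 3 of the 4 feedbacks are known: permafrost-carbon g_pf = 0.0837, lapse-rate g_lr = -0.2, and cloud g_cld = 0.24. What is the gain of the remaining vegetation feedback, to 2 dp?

Amplification A = ΔT/ΔT₀ = 2.22/1.9 = 1.168.
Total gain g = 1 − 1/A = 1 − 1/1.168 = 0.1438.
Known gains sum to 0.0837 − 0.2 + 0.24 = 0.1237.
g_veg = 0.1438 − 0.1237 = 0.02.

0.02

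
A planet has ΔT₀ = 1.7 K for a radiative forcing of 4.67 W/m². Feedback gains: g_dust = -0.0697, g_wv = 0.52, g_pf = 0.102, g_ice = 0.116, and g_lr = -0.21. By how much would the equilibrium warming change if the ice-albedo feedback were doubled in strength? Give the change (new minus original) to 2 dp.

0.86 K

Original: g = 0.4583, ΔT = 1.7/(1−0.4583) = 3.1383 K.
With doubled ice-albedo: g' = 0.5743, ΔT' = 1.7/(1−0.5743) = 3.9934 K.
Change = 3.9934 − 3.1383 = 0.86 K.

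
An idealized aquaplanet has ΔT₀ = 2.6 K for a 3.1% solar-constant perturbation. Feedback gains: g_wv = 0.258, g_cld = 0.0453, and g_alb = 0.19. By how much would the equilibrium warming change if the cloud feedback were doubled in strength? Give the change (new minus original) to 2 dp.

Original: g = 0.4933, ΔT = 2.6/(1−0.4933) = 5.1312 K.
With doubled cloud: g' = 0.5386, ΔT' = 2.6/(1−0.5386) = 5.6350 K.
Change = 5.6350 − 5.1312 = 0.50 K.

0.50 K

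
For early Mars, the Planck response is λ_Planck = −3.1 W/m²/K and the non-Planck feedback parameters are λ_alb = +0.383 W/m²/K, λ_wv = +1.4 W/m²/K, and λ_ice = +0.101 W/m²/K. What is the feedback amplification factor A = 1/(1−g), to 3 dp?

Convert to gains: g_alb = 0.383/3.1 = 0.1235; g_wv = 1.4/3.1 = 0.4516; g_ice = 0.101/3.1 = 0.03258.
Total gain g = 0.60768.
A = 1/(1 − 0.60768) = 2.549.

2.549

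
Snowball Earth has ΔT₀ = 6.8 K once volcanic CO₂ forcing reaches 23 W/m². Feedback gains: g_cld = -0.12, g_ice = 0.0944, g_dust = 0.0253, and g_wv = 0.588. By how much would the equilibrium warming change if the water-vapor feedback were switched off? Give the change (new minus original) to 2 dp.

Original: g = 0.5877, ΔT = 6.8/(1−0.5877) = 16.4928 K.
Without water-vapor: g' = -0.0003, ΔT' = 6.8/(1+0.0003) = 6.7980 K.
Change = 6.7980 − 16.4928 = -9.69 K.

-9.69 K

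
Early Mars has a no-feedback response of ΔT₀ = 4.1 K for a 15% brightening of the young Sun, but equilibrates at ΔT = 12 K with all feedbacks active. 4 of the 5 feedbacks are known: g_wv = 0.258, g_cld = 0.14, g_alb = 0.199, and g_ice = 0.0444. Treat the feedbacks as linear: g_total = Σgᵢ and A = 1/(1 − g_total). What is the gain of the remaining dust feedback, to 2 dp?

Amplification A = ΔT/ΔT₀ = 12/4.1 = 2.927.
Total gain g = 1 − 1/A = 1 − 1/2.927 = 0.6584.
Known gains sum to 0.258 + 0.14 + 0.199 + 0.0444 = 0.6414.
g_dust = 0.6584 − 0.6414 = 0.02.

0.02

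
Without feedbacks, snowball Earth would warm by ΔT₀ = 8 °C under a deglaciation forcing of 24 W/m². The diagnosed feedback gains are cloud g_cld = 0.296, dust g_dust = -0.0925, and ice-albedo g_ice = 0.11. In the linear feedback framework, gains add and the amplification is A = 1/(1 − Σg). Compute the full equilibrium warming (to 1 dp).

11.7 °C

Total gain g = 0.296 − 0.0925 + 0.11 = 0.3135.
Amplification A = 1/(1 − 0.3135) = 1.457.
ΔT = 8 × 1.457 = 11.7 °C.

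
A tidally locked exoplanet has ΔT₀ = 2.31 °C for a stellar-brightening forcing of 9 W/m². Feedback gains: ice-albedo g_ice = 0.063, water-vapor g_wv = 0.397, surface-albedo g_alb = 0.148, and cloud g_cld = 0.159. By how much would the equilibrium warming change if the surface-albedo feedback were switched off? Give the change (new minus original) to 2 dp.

Original: g = 0.767, ΔT = 2.31/(1−0.767) = 9.9142 °C.
Without surface-albedo: g' = 0.619, ΔT' = 2.31/(1−0.619) = 6.0630 °C.
Change = 6.0630 − 9.9142 = -3.85 °C.

-3.85 °C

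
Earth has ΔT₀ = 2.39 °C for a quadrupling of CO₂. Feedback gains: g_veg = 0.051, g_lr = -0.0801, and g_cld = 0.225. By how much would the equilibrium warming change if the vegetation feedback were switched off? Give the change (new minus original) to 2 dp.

Original: g = 0.1959, ΔT = 2.39/(1−0.1959) = 2.9723 °C.
Without vegetation: g' = 0.1449, ΔT' = 2.39/(1−0.1449) = 2.7950 °C.
Change = 2.7950 − 2.9723 = -0.18 °C.

-0.18 °C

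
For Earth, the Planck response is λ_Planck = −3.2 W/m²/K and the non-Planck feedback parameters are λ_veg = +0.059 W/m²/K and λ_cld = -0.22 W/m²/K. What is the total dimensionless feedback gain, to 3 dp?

-0.050

Convert to gains: g_veg = 0.059/3.2 = 0.01844; g_cld = -0.22/3.2 = -0.06875.
Total gain g = -0.05031.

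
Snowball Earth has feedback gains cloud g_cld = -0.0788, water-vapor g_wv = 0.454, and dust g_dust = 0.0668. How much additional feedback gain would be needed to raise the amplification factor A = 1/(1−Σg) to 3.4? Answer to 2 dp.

Current total gain = 0.442.
Target gain for A = 3.4: g* = 1 − 1/3.4 = 0.7059.
Additional gain needed = 0.7059 − 0.442 = 0.26.

0.26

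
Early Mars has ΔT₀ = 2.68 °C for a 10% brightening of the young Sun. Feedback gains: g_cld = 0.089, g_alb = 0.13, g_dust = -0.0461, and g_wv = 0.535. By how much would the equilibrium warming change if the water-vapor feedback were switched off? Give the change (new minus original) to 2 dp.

Original: g = 0.7079, ΔT = 2.68/(1−0.7079) = 9.1749 °C.
Without water-vapor: g' = 0.1729, ΔT' = 2.68/(1−0.1729) = 3.2402 °C.
Change = 3.2402 − 9.1749 = -5.93 °C.

-5.93 °C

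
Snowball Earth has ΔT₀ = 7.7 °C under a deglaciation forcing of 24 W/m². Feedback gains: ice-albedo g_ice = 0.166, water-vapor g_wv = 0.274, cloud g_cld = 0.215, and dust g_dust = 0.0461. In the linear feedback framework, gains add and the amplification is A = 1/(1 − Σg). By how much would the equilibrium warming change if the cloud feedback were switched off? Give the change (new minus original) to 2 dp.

-10.78 °C

Original: g = 0.7011, ΔT = 7.7/(1−0.7011) = 25.7611 °C.
Without cloud: g' = 0.4861, ΔT' = 7.7/(1−0.4861) = 14.9835 °C.
Change = 14.9835 − 25.7611 = -10.78 °C.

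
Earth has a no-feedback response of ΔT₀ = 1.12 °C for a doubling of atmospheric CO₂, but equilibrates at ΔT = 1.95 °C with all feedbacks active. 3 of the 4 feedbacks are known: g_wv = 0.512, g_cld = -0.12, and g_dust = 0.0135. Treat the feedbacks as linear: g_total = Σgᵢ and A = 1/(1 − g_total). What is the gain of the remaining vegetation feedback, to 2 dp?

0.02

Amplification A = ΔT/ΔT₀ = 1.95/1.12 = 1.741.
Total gain g = 1 − 1/A = 1 − 1/1.741 = 0.4256.
Known gains sum to 0.512 − 0.12 + 0.0135 = 0.4055.
g_veg = 0.4256 − 0.4055 = 0.02.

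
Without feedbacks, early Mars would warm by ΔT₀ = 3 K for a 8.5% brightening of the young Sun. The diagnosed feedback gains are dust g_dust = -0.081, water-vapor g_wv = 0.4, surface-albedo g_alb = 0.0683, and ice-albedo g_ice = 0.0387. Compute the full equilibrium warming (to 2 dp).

5.23 K

Total gain g = -0.081 + 0.4 + 0.0683 + 0.0387 = 0.426.
Amplification A = 1/(1 − 0.426) = 1.742.
ΔT = 3 × 1.742 = 5.23 K.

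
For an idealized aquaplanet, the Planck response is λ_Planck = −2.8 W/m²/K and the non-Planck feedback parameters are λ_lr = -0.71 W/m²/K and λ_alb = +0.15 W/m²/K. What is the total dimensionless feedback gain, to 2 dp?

-0.20

Convert to gains: g_lr = -0.71/2.8 = -0.2536; g_alb = 0.15/2.8 = 0.05357.
Total gain g = -0.20003.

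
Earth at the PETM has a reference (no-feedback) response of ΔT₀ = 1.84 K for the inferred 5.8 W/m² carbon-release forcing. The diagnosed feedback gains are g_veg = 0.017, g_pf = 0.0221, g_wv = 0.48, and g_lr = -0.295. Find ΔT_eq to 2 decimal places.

Total gain g = 0.017 + 0.0221 + 0.48 − 0.295 = 0.2241.
Amplification A = 1/(1 − 0.2241) = 1.289.
ΔT = 1.84 × 1.289 = 2.37 K.

2.37 K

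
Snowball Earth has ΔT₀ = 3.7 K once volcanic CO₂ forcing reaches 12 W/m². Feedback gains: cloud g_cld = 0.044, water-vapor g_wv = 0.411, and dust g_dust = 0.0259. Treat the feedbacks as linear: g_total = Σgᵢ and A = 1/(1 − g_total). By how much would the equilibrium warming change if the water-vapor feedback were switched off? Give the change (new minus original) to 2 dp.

-3.15 K

Original: g = 0.4809, ΔT = 3.7/(1−0.4809) = 7.1277 K.
Without water-vapor: g' = 0.0699, ΔT' = 3.7/(1−0.0699) = 3.9781 K.
Change = 3.9781 − 7.1277 = -3.15 K.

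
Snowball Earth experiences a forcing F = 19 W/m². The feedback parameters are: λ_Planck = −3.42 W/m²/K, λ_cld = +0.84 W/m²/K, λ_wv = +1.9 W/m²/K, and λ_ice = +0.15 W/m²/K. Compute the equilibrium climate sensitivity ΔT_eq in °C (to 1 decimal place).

Net feedback parameter λ = (−3.42) + (+0.84) + (+1.9) + (+0.15) = -0.53 W/m²/K.
ΔT = −F/λ = −19/(-0.53) = 35.8 °C.

35.8 °C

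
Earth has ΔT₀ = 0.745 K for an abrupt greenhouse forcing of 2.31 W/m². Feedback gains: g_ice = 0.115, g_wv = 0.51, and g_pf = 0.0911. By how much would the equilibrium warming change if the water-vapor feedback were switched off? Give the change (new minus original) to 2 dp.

Original: g = 0.7161, ΔT = 0.745/(1−0.7161) = 2.6242 K.
Without water-vapor: g' = 0.2061, ΔT' = 0.745/(1−0.2061) = 0.9384 K.
Change = 0.9384 − 2.6242 = -1.69 K.

-1.69 K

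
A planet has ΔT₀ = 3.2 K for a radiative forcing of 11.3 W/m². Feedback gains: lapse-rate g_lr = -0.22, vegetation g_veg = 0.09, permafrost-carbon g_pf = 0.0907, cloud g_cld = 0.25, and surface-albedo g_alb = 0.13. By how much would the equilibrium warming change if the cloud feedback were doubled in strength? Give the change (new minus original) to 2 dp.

Original: g = 0.3407, ΔT = 3.2/(1−0.3407) = 4.8536 K.
With doubled cloud: g' = 0.5907, ΔT' = 3.2/(1−0.5907) = 7.8182 K.
Change = 7.8182 − 4.8536 = 2.96 K.

2.96 K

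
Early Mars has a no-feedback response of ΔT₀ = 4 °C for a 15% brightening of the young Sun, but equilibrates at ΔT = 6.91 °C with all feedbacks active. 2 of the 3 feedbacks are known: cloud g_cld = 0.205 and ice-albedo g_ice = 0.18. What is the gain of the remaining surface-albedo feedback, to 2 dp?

0.04

Amplification A = ΔT/ΔT₀ = 6.91/4 = 1.728.
Total gain g = 1 − 1/A = 1 − 1/1.728 = 0.4213.
Known gains sum to 0.205 + 0.18 = 0.385.
g_alb = 0.4213 − 0.385 = 0.04.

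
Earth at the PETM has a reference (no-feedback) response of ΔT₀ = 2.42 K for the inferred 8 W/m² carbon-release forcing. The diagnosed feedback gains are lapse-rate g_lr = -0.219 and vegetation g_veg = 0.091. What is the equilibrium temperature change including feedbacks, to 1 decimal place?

Total gain g = -0.219 + 0.091 = -0.128.
Amplification A = 1/(1 + 0.128) = 0.8865.
ΔT = 2.42 × 0.8865 = 2.1 K.

2.1 K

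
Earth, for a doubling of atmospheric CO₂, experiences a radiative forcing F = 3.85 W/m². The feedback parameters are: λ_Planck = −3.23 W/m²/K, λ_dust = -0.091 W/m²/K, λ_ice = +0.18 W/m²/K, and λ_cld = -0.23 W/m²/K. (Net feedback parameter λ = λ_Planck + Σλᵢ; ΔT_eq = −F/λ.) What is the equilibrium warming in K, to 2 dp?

1.14 K

Net feedback parameter λ = (−3.23) + (-0.091) + (+0.18) + (-0.23) = -3.371 W/m²/K.
ΔT = −F/λ = −3.85/(-3.371) = 1.14 K.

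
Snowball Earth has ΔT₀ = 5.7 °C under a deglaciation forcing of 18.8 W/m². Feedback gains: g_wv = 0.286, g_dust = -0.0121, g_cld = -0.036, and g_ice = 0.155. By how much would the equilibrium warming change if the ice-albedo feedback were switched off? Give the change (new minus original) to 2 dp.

-1.91 °C

Original: g = 0.3929, ΔT = 5.7/(1−0.3929) = 9.3889 °C.
Without ice-albedo: g' = 0.2379, ΔT' = 5.7/(1−0.2379) = 7.4793 °C.
Change = 7.4793 − 9.3889 = -1.91 °C.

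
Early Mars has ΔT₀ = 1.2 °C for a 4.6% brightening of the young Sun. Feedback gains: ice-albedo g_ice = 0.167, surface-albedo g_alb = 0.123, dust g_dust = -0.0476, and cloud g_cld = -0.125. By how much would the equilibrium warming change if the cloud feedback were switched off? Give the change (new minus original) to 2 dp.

Original: g = 0.1174, ΔT = 1.2/(1−0.1174) = 1.3596 °C.
Without cloud: g' = 0.2424, ΔT' = 1.2/(1−0.2424) = 1.5839 °C.
Change = 1.5839 − 1.3596 = 0.22 °C.

0.22 °C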